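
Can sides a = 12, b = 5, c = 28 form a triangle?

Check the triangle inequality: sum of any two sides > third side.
a + b vs c: 12 + 5 = 17 ≤ 28  ✗
a + c vs b: 12 + 28 = 40 > 5  ✓
b + c vs a: 5 + 28 = 33 > 12  ✓

No: 12 + 5 = 17 is not > 28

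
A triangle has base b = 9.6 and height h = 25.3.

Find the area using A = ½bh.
A = ½·b·h = ½·9.6·25.3 = ½·242.88 = 121.44

Area = 121.44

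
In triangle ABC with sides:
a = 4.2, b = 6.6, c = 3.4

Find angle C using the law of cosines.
c² = a² + b² − 2ab·cos(C)  ⇒  cos(C) = (a² + b² − c²)/(2ab)
cos(C) = (4.2² + 6.6² − 3.4²)/(2·4.2·6.6) = (17.64 + 43.56 − 11.56)/55.44 = 49.64/55.44 ≈ 0.895382
C = arccos(0.895382) ≈ 26.4424°

C = 26.44°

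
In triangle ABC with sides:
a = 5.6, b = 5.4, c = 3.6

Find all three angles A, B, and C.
Law of cosines for each angle (a² = 31.36, b² = 29.16, c² = 12.96):
cos(A) = (b² + c² − a²)/(2bc) = (29.16 + 12.96 − 31.36)/(2·5.4·3.6) = 10.76/38.88 ≈ 0.276749  ⇒  A ≈ 73.9337°
cos(B) = (a² + c² − b²)/(2ac) = (31.36 + 12.96 − 29.16)/(2·5.6·3.6) = 15.16/40.32 ≈ 0.375992  ⇒  B ≈ 67.9144°
cos(C) = (a² + b² − c²)/(2ab) = (31.36 + 29.16 − 12.96)/(2·5.6·5.4) = 47.56/60.48 ≈ 0.786376  ⇒  C ≈ 38.1519°
Check: A + B + C ≈ 180°

A = 73.93°, B = 67.91°, C = 38.15°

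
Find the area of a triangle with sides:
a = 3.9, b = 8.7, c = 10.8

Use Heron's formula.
s = (3.9 + 8.7 + 10.8)/2 = 23.4/2 = 11.7
s − a = 7.8, s − b = 3, s − c = 0.9
s(s−a)(s−b)(s−c) = 11.7·7.8·3·0.9 ≈ 246.402
Area = √246.402 ≈ 15.6972

Area = 15.7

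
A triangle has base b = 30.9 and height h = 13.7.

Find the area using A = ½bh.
A = ½·b·h = ½·30.9·13.7 = ½·423.33 = 211.665

Area = 211.665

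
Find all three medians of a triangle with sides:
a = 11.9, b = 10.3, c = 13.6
Median formula: m_a = ½√(2b² + 2c² − a²) (and cyclically). a² = 141.61, b² = 106.09, c² = 184.96.
m_a = ½√(2·106.09 + 2·184.96 − 141.61) = ½√440.49 ≈ ½·20.9879 ≈ 10.4939
m_b = ½√(2·141.61 + 2·184.96 − 106.09) = ½√547.05 ≈ ½·23.3891 ≈ 11.6946
m_c = ½√(2·141.61 + 2·106.09 − 184.96) = ½√310.44 ≈ ½·17.6193 ≈ 8.80965

m_a = 10.49, m_b = 11.69, m_c = 8.81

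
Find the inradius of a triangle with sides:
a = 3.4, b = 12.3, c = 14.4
r = Area/s where s is the semi-perimeter.
s = (3.4 + 12.3 + 14.4)/2 = 30.1/2 = 15.05
Area = √(s(s−a)(s−b)(s−c)) = √(15.05·11.65·2.75·0.65) ≈ √313.407 ≈ 17.7033
r ≈ 17.7033/15.05 ≈ 1.1763

r = 1.176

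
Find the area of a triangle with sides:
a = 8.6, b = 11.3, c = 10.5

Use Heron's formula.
s = (8.6 + 11.3 + 10.5)/2 = 30.4/2 = 15.2
s − a = 6.6, s − b = 3.9, s − c = 4.7
s(s−a)(s−b)(s−c) = 15.2·6.6·3.9·4.7 ≈ 1838.87
Area = √1838.87 ≈ 42.882

Area = 42.88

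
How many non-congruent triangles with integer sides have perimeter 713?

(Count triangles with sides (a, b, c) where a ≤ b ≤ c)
Let a ≤ b ≤ c with a + b + c = 713. The only binding inequality is a + b > c, i.e. 713 − c > c, so c < 713/2; and c ≥ 713/3 since c is the largest side.
So 238 ≤ c ≤ 356. For each c, b runs from ⌈(713 − c)/2⌉ up to c (then a = 713 − b − c satisfies 1 ≤ a ≤ b automatically), giving c − ⌈(713 − c)/2⌉ + 1 choices.
Summing over c: 1 + 3 + 4 + 6 + … + 177 + 178  (119 terms, c = 238, …, 356) = 10680
Check (closed form: nearest integer to p²/48 for even p, (p+3)²/48 for odd p): (713+3)²/48 = 716²/48 = 512656/48 ≈ 10680.33 → 10680

10680 triangles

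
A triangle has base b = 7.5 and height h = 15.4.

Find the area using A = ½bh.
A = ½·b·h = ½·7.5·15.4 = ½·115.5 = 57.75

Area = 57.75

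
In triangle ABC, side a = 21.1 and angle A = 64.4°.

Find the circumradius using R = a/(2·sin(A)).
R = a/(2·sin(A)) = 21.1/(2·sin(64.4°))
sin(64.4°) ≈ 0.901833
R ≈ 21.1/(2·0.901833) = 21.1/1.80367 ≈ 11.6984

R = 11.7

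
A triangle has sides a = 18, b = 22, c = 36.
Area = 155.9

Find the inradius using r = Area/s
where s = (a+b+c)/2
s = (18 + 22 + 36)/2 = 76/2 = 38
r = Area/s = 155.9/38 ≈ 4.10263

r = 4.103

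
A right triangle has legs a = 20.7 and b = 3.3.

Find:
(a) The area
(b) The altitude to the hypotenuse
(a) The legs are perpendicular, so Area = ½·a·b = ½·20.7·3.3 = ½·68.31 = 34.155
(b) Hypotenuse c = √(a² + b²) = √(428.49 + 10.89) = √439.38 ≈ 20.9614
    Area = ½·c·h_c  ⇒  h_c = 2·Area/c = 68.31/20.9614 ≈ 3.25885

Area = 34.155, h_c = 3.259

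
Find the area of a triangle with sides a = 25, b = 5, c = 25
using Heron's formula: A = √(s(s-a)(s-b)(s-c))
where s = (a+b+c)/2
s = (25 + 5 + 25)/2 = 55/2 = 27.5
s − a = 2.5, s − b = 22.5, s − c = 2.5
s(s−a)(s−b)(s−c) = 27.5·2.5·22.5·2.5 = 3867.1875
Area = √3867.1875 ≈ 62.1867

s = 27.5, Area = 62.19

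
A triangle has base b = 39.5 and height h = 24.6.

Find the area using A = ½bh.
A = ½·b·h = ½·39.5·24.6 = ½·971.7 = 485.85

Area = 485.85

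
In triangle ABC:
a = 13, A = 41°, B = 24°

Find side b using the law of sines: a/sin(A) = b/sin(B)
a/sin(A) = b/sin(B)  ⇒  b = a·sin(B)/sin(A) = 13·sin(24°)/sin(41°)
sin(24°) ≈ 0.406737, sin(41°) ≈ 0.656059
b ≈ 13·0.406737/0.656059 ≈ 5.28758/0.656059 ≈ 8.0596

b = 8.06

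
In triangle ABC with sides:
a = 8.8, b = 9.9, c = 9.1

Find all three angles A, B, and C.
Law of cosines for each angle (a² = 77.44, b² = 98.01, c² = 82.81):
cos(A) = (b² + c² − a²)/(2bc) = (98.01 + 82.81 − 77.44)/(2·9.9·9.1) = 103.38/180.18 ≈ 0.57376  ⇒  A ≈ 54.9872°
cos(B) = (a² + c² − b²)/(2ac) = (77.44 + 82.81 − 98.01)/(2·8.8·9.1) = 62.24/160.16 ≈ 0.388611  ⇒  B ≈ 67.1319°
cos(C) = (a² + b² − c²)/(2ab) = (77.44 + 98.01 − 82.81)/(2·8.8·9.9) = 92.64/174.24 ≈ 0.53168  ⇒  C ≈ 57.8809°
Check: A + B + C ≈ 180°

A = 54.99°, B = 67.13°, C = 57.88°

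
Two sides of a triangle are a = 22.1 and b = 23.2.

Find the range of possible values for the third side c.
Triangle inequality: |a − b| < c < a + b
|a − b| = |22.1 − 23.2| = 1.1
a + b = 22.1 + 23.2 = 45.3

1.1 < c < 45.3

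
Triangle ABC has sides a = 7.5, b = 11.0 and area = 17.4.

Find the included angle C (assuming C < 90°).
Area = ½·a·b·sin(C)  ⇒  sin(C) = 2·Area/(a·b) = 2·17.4/(7.5·11.0) = 34.8/82.5 ≈ 0.421818
C = arcsin(0.421818) ≈ 24.9494° (taking the acute solution since C < 90°)

C = 24.95°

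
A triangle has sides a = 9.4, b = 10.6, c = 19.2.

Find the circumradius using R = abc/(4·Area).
First find the area with Heron's formula.
s = (9.4 + 10.6 + 19.2)/2 = 19.6
Area = √(s(s−a)(s−b)(s−c)) = √(19.6·10.2·9·0.4) ≈ √719.712 ≈ 26.8274
abc = 9.4·10.6·19.2 = 1913.088
R = abc/(4·Area) ≈ 1913.088/(4·26.8274) = 1913.088/107.31 ≈ 17.8277

R = 17.83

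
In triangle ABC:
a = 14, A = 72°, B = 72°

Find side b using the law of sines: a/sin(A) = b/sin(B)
a/sin(A) = b/sin(B)  ⇒  b = a·sin(B)/sin(A) = 14·sin(72°)/sin(72°)
sin(72°) ≈ 0.951057, sin(72°) ≈ 0.951057
b ≈ 14·0.951057/0.951057 ≈ 13.3148/0.951057 ≈ 14

b = 14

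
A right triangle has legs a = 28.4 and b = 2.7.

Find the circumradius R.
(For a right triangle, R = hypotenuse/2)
Hypotenuse c = √(a² + b²) = √(806.56 + 7.29) = √813.85 ≈ 28.5281
R = c/2 ≈ 28.5281/2 ≈ 14.264

R = 14.26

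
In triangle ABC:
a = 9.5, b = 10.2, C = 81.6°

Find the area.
Two sides and the included angle (SAS): A = ½·a·b·sin(C) = ½·9.5·10.2·sin(81.6°)
sin(81.6°) ≈ 0.989272
A ≈ ½·96.9·0.989272 = 48.45·0.989272 ≈ 47.9302

Area = 47.93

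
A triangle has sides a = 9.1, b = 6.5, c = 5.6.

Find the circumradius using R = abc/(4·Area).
First find the area with Heron's formula.
s = (9.1 + 6.5 + 5.6)/2 = 10.6
Area = √(s(s−a)(s−b)(s−c)) = √(10.6·1.5·4.1·5) ≈ √325.95 ≈ 18.0541
abc = 9.1·6.5·5.6 = 331.24
R = abc/(4·Area) ≈ 331.24/(4·18.0541) = 331.24/72.2163 ≈ 4.58677

R = 4.587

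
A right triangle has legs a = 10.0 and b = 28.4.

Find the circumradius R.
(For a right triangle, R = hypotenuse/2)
Hypotenuse c = √(a² + b²) = √(100 + 806.56) = √906.56 ≈ 30.1091
R = c/2 ≈ 30.1091/2 ≈ 15.0546

R = 15.05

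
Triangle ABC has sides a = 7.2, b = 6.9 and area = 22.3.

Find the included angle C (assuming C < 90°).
Area = ½·a·b·sin(C)  ⇒  sin(C) = 2·Area/(a·b) = 2·22.3/(7.2·6.9) = 44.6/49.68 ≈ 0.897746
C = arcsin(0.897746) ≈ 63.8633° (taking the acute solution since C < 90°)

C = 63.86°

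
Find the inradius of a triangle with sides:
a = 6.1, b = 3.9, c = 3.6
r = Area/s where s is the semi-perimeter.
s = (6.1 + 3.9 + 3.6)/2 = 13.6/2 = 6.8
Area = √(s(s−a)(s−b)(s−c)) = √(6.8·0.7·2.9·3.2) ≈ √44.1728 ≈ 6.64626
r ≈ 6.64626/6.8 ≈ 0.977391

r = 0.9774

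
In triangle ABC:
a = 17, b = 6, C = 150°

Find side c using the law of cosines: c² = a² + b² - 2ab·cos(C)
c² = 17² + 6² − 2·17·6·cos(150°)
cos(150°) ≈ -0.866025
c² ≈ 289 + 36 − 204·(-0.866025) ≈ 325 + 176.669 ≈ 501.669
c ≈ √501.669 ≈ 22.398

c = 22.4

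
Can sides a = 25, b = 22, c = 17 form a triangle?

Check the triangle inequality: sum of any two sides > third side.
a + b vs c: 25 + 22 = 47 > 17  ✓
a + c vs b: 25 + 17 = 42 > 22  ✓
b + c vs a: 22 + 17 = 39 > 25  ✓

Yes, triangle inequality satisfied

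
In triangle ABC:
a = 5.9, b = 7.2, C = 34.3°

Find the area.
Two sides and the included angle (SAS): A = ½·a·b·sin(C) = ½·5.9·7.2·sin(34.3°)
sin(34.3°) ≈ 0.563526
A ≈ ½·42.48·0.563526 = 21.24·0.563526 ≈ 11.9693

Area = 11.97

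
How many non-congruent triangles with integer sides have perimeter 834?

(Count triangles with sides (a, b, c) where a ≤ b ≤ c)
Let a ≤ b ≤ c with a + b + c = 834. The only binding inequality is a + b > c, i.e. 834 − c > c, so c < 834/2; and c ≥ 834/3 since c is the largest side.
So 278 ≤ c ≤ 416. For each c, b runs from ⌈(834 − c)/2⌉ up to c (then a = 834 − b − c satisfies 1 ≤ a ≤ b automatically), giving c − ⌈(834 − c)/2⌉ + 1 choices.
Summing over c: 1 + 2 + 4 + 5 + … + 206 + 208  (139 terms, c = 278, …, 416) = 14491
Check (closed form: nearest integer to p²/48 for even p, (p+3)²/48 for odd p): 834²/48 = 695556/48 ≈ 14490.75 → 14491

14491 triangles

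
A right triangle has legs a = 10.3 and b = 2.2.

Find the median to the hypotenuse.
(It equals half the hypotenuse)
Hypotenuse c = √(a² + b²) = √(106.09 + 4.84) = √110.93 ≈ 10.5323
Median to hypotenuse = c/2 ≈ 10.5323/2 ≈ 5.26617

Median = 5.266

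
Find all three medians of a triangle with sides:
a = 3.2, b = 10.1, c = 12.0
Median formula: m_a = ½√(2b² + 2c² − a²) (and cyclically). a² = 10.24, b² = 102.01, c² = 144.
m_a = ½√(2·102.01 + 2·144 − 10.24) = ½√481.78 ≈ ½·21.9495 ≈ 10.9747
m_b = ½√(2·10.24 + 2·144 − 102.01) = ½√206.47 ≈ ½·14.3691 ≈ 7.18453
m_c = ½√(2·10.24 + 2·102.01 − 144) = ½√80.5 ≈ ½·8.97218 ≈ 4.48609

m_a = 10.97, m_b = 7.185, m_c = 4.486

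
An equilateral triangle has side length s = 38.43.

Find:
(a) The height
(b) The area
(a) The height splits the triangle into two 30-60-90 halves: h = s·√3/2 = 38.43·1.73205/2 ≈ 66.5627/2 ≈ 33.2814
(b) Area = (√3/4)·s² = (√3/4)·38.43² = (√3/4)·1476.8649 ≈ 0.433013·1476.8649 ≈ 639.501

Height = 33.28, Area = 639.5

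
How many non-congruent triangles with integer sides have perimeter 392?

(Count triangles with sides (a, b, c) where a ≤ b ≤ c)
Let a ≤ b ≤ c with a + b + c = 392. The only binding inequality is a + b > c, i.e. 392 − c > c, so c < 392/2; and c ≥ 392/3 since c is the largest side.
So 131 ≤ c ≤ 195. For each c, b runs from ⌈(392 − c)/2⌉ up to c (then a = 392 − b − c satisfies 1 ≤ a ≤ b automatically), giving c − ⌈(392 − c)/2⌉ + 1 choices.
Summing over c: 1 + 3 + 4 + 6 + … + 96 + 97  (65 terms, c = 131, …, 195) = 3201
Check (closed form: nearest integer to p²/48 for even p, (p+3)²/48 for odd p): 392²/48 = 153664/48 ≈ 3201.33 → 3201

3201 triangles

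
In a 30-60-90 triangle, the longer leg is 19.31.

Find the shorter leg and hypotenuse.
In a 30-60-90 triangle the sides are in ratio 1 : √3 : 2, so short leg = long leg/√3 and hypotenuse = 2·(short leg).
Short leg = 19.31/√3 ≈ 19.31/1.73205 ≈ 11.1486
Hypotenuse = 2·11.1486 ≈ 22.2973

Short leg = 11.15, Hypotenuse = 22.3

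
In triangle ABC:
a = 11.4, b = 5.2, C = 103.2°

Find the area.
Two sides and the included angle (SAS): A = ½·a·b·sin(C) = ½·11.4·5.2·sin(103.2°)
sin(103.2°) ≈ 0.973579
A ≈ ½·59.28·0.973579 = 29.64·0.973579 ≈ 28.8569

Area = 28.86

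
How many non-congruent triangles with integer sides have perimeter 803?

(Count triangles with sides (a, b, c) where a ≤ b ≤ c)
Let a ≤ b ≤ c with a + b + c = 803. The only binding inequality is a + b > c, i.e. 803 − c > c, so c < 803/2; and c ≥ 803/3 since c is the largest side.
So 268 ≤ c ≤ 401. For each c, b runs from ⌈(803 − c)/2⌉ up to c (then a = 803 − b − c satisfies 1 ≤ a ≤ b automatically), giving c − ⌈(803 − c)/2⌉ + 1 choices.
Summing over c: 1 + 3 + 4 + 6 + … + 199 + 201  (134 terms, c = 268, …, 401) = 13534
Check (closed form: nearest integer to p²/48 for even p, (p+3)²/48 for odd p): (803+3)²/48 = 806²/48 = 649636/48 ≈ 13534.08 → 13534

13534 triangles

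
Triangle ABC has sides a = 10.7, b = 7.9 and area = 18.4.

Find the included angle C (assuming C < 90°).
Area = ½·a·b·sin(C)  ⇒  sin(C) = 2·Area/(a·b) = 2·18.4/(10.7·7.9) = 36.8/84.53 ≈ 0.435348
C = arcsin(0.435348) ≈ 25.8075° (taking the acute solution since C < 90°)

C = 25.81°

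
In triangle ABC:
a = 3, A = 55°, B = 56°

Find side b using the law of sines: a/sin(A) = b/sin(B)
a/sin(A) = b/sin(B)  ⇒  b = a·sin(B)/sin(A) = 3·sin(56°)/sin(55°)
sin(56°) ≈ 0.829038, sin(55°) ≈ 0.819152
b ≈ 3·0.829038/0.819152 ≈ 2.48711/0.819152 ≈ 3.0362

b = 3.036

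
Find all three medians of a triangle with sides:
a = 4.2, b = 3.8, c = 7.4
Median formula: m_a = ½√(2b² + 2c² − a²) (and cyclically). a² = 17.64, b² = 14.44, c² = 54.76.
m_a = ½√(2·14.44 + 2·54.76 − 17.64) = ½√120.76 ≈ ½·10.9891 ≈ 5.49454
m_b = ½√(2·17.64 + 2·54.76 − 14.44) = ½√130.36 ≈ ½·11.4175 ≈ 5.70877
m_c = ½√(2·17.64 + 2·14.44 − 54.76) = ½√9.4 ≈ ½·3.06594 ≈ 1.53297

m_a = 5.495, m_b = 5.709, m_c = 1.533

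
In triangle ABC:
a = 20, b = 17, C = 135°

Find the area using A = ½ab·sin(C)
A = ½·a·b·sin(C) = ½·20·17·sin(135°)
sin(135°) ≈ 0.707107
A ≈ ½·340·0.707107 = 170·0.707107 ≈ 120.208

Area = 120.2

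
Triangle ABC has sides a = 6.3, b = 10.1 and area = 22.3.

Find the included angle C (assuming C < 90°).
Area = ½·a·b·sin(C)  ⇒  sin(C) = 2·Area/(a·b) = 2·22.3/(6.3·10.1) = 44.6/63.63 ≈ 0.700927
C = arcsin(0.700927) ≈ 44.5014° (taking the acute solution since C < 90°)

C = 44.5°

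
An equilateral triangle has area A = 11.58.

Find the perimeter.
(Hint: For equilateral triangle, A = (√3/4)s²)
A = (√3/4)s²  ⇒  s² = 4A/√3 = 4·11.58/√3 = 46.32/1.73205 ≈ 26.7429
s ≈ √26.7429 ≈ 5.17135
Perimeter = 3s ≈ 3·5.17135 ≈ 15.5141

Perimeter = 15.51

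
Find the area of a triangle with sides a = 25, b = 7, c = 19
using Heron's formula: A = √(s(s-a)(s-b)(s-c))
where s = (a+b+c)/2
s = (25 + 7 + 19)/2 = 51/2 = 25.5
s − a = 0.5, s − b = 18.5, s − c = 6.5
s(s−a)(s−b)(s−c) = 25.5·0.5·18.5·6.5 = 1533.1875
Area = √1533.1875 ≈ 39.1559

s = 25.5, Area = 39.16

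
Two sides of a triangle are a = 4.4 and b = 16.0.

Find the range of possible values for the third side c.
Triangle inequality: |a − b| < c < a + b
|a − b| = |4.4 − 16.0| = 11.6
a + b = 4.4 + 16.0 = 20.4

11.6 < c < 20.4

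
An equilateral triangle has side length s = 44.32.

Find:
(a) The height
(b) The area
(a) The height splits the triangle into two 30-60-90 halves: h = s·√3/2 = 44.32·1.73205/2 ≈ 76.7645/2 ≈ 38.3822
(b) Area = (√3/4)·s² = (√3/4)·44.32² = (√3/4)·1964.2624 ≈ 0.433013·1964.2624 ≈ 850.551

Height = 38.38, Area = 850.6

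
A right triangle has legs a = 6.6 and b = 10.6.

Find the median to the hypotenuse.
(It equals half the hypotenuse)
Hypotenuse c = √(a² + b²) = √(43.56 + 112.36) = √155.92 ≈ 12.4868
Median to hypotenuse = c/2 ≈ 12.4868/2 ≈ 6.2434

Median = 6.243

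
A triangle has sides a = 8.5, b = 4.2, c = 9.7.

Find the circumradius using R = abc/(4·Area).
First find the area with Heron's formula.
s = (8.5 + 4.2 + 9.7)/2 = 11.2
Area = √(s(s−a)(s−b)(s−c)) = √(11.2·2.7·7·1.5) ≈ √317.52 ≈ 17.8191
abc = 8.5·4.2·9.7 = 346.29
R = abc/(4·Area) ≈ 346.29/(4·17.8191) = 346.29/71.2764 ≈ 4.85841

R = 4.858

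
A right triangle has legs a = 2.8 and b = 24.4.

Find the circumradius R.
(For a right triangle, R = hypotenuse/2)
Hypotenuse c = √(a² + b²) = √(7.84 + 595.36) = √603.2 ≈ 24.5601
R = c/2 ≈ 24.5601/2 ≈ 12.2801

R = 12.28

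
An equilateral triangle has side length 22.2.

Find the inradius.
r = Area/s with s the semi-perimeter.
Area = (√3/4)·22.2² = (√3/4)·492.84 ≈ 0.433013·492.84 ≈ 213.406
s = 3·22.2/2 = 33.3
r ≈ 213.406/33.3 ≈ 6.40859
(Equivalently r = side/(2√3) = 22.2/3.4641 ≈ 6.40859.)

r = 6.409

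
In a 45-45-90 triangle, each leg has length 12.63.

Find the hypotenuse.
In a 45-45-90 triangle the sides are in ratio 1 : 1 : √2, so hypotenuse = leg·√2.
Hypotenuse = 12.63·√2 ≈ 12.63·1.41421 ≈ 17.8615

Hypotenuse = 12.63√2 = 17.86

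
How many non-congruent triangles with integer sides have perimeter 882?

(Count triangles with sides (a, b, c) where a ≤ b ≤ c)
Let a ≤ b ≤ c with a + b + c = 882. The only binding inequality is a + b > c, i.e. 882 − c > c, so c < 882/2; and c ≥ 882/3 since c is the largest side.
So 294 ≤ c ≤ 440. For each c, b runs from ⌈(882 − c)/2⌉ up to c (then a = 882 − b − c satisfies 1 ≤ a ≤ b automatically), giving c − ⌈(882 − c)/2⌉ + 1 choices.
Summing over c: 1 + 2 + 4 + 5 + … + 218 + 220  (147 terms, c = 294, …, 440) = 16207
Check (closed form: nearest integer to p²/48 for even p, (p+3)²/48 for odd p): 882²/48 = 777924/48 ≈ 16206.75 → 16207

16207 triangles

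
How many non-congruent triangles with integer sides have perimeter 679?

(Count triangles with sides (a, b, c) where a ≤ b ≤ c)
Let a ≤ b ≤ c with a + b + c = 679. The only binding inequality is a + b > c, i.e. 679 − c > c, so c < 679/2; and c ≥ 679/3 since c is the largest side.
So 227 ≤ c ≤ 339. For each c, b runs from ⌈(679 − c)/2⌉ up to c (then a = 679 − b − c satisfies 1 ≤ a ≤ b automatically), giving c − ⌈(679 − c)/2⌉ + 1 choices.
Summing over c: 2 + 3 + 5 + 6 + … + 168 + 170  (113 terms, c = 227, …, 339) = 9690
Check (closed form: nearest integer to p²/48 for even p, (p+3)²/48 for odd p): (679+3)²/48 = 682²/48 = 465124/48 ≈ 9690.08 → 9690

9690 triangles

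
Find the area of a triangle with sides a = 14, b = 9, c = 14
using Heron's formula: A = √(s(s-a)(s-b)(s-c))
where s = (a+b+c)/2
s = (14 + 9 + 14)/2 = 37/2 = 18.5
s − a = 4.5, s − b = 9.5, s − c = 4.5
s(s−a)(s−b)(s−c) = 18.5·4.5·9.5·4.5 = 3558.9375
Area = √3558.9375 ≈ 59.6568

s = 18.5, Area = 59.66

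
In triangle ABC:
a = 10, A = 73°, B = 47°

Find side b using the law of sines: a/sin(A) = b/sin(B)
a/sin(A) = b/sin(B)  ⇒  b = a·sin(B)/sin(A) = 10·sin(47°)/sin(73°)
sin(47°) ≈ 0.731354, sin(73°) ≈ 0.956305
b ≈ 10·0.731354/0.956305 ≈ 7.31354/0.956305 ≈ 7.64771

b = 7.648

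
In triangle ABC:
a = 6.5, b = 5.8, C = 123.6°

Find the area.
Two sides and the included angle (SAS): A = ½·a·b·sin(C) = ½·6.5·5.8·sin(123.6°)
sin(123.6°) ≈ 0.832921
A ≈ ½·37.7·0.832921 = 18.85·0.832921 ≈ 15.7006

Area = 15.7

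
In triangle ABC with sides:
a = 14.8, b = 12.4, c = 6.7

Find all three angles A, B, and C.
Law of cosines for each angle (a² = 219.04, b² = 153.76, c² = 44.89):
cos(A) = (b² + c² − a²)/(2bc) = (153.76 + 44.89 − 219.04)/(2·12.4·6.7) = -20.39/166.16 ≈ -0.122713  ⇒  A ≈ 97.0487°
cos(B) = (a² + c² − b²)/(2ac) = (219.04 + 44.89 − 153.76)/(2·14.8·6.7) = 110.17/198.32 ≈ 0.555516  ⇒  B ≈ 56.2537°
cos(C) = (a² + b² − c²)/(2ab) = (219.04 + 153.76 − 44.89)/(2·14.8·12.4) = 327.91/367.04 ≈ 0.89339  ⇒  C ≈ 26.6976°
Check: A + B + C ≈ 180°

A = 97.05°, B = 56.25°, C = 26.7°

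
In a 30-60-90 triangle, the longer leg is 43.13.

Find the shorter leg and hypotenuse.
In a 30-60-90 triangle the sides are in ratio 1 : √3 : 2, so short leg = long leg/√3 and hypotenuse = 2·(short leg).
Short leg = 43.13/√3 ≈ 43.13/1.73205 ≈ 24.9011
Hypotenuse = 2·24.9011 ≈ 49.8022

Short leg = 24.9, Hypotenuse = 49.8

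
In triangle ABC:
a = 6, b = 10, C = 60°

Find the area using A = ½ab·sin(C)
A = ½·a·b·sin(C) = ½·6·10·sin(60°)
sin(60°) ≈ 0.866025
A ≈ ½·60·0.866025 = 30·0.866025 ≈ 25.9808

Area = 25.98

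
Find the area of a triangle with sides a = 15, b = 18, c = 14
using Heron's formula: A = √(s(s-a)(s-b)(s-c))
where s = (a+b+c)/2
s = (15 + 18 + 14)/2 = 47/2 = 23.5
s − a = 8.5, s − b = 5.5, s − c = 9.5
s(s−a)(s−b)(s−c) = 23.5·8.5·5.5·9.5 = 10436.9375
Area = √10436.9375 ≈ 102.161

s = 23.5, Area = 102.2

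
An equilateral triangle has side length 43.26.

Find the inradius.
r = Area/s with s the semi-perimeter.
Area = (√3/4)·43.26² = (√3/4)·1871.4276 ≈ 0.433013·1871.4276 ≈ 810.352
s = 3·43.26/2 = 64.89
r ≈ 810.352/64.89 ≈ 12.4881
(Equivalently r = side/(2√3) = 43.26/3.4641 ≈ 12.4881.)

r = 12.49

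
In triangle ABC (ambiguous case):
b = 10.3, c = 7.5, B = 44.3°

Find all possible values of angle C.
b/sin(B) = c/sin(C)  ⇒  sin(C) = c·sin(B)/b = 7.5·sin(44.3°)/10.3
sin(44.3°) ≈ 0.698415
sin(C) ≈ 7.5·0.698415/10.3 ≈ 5.23811/10.3 ≈ 0.508555
Candidate 1: C₁ = arcsin(0.508555) ≈ 30.5676°  →  A = 180° − 44.3° − 30.5676° ≈ 105.132° > 0, valid
Candidate 2: C₂ = 180° − C₁ ≈ 149.432°  →  A = 180° − 44.3° − 149.432° ≈ -13.7324° ≤ 0, not a valid triangle

C = 30.57° (one solution)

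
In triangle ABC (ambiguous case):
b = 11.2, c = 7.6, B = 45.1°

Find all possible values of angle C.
b/sin(B) = c/sin(C)  ⇒  sin(C) = c·sin(B)/b = 7.6·sin(45.1°)/11.2
sin(45.1°) ≈ 0.70834
sin(C) ≈ 7.6·0.70834/11.2 ≈ 5.38338/11.2 ≈ 0.480659
Candidate 1: C₁ = arcsin(0.480659) ≈ 28.7285°  →  A = 180° − 45.1° − 28.7285° ≈ 106.172° > 0, valid
Candidate 2: C₂ = 180° − C₁ ≈ 151.272°  →  A = 180° − 45.1° − 151.272° ≈ -16.3715° ≤ 0, not a valid triangle

C = 28.73° (one solution)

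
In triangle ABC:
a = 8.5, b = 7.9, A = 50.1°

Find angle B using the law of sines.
a/sin(A) = b/sin(B)  ⇒  sin(B) = b·sin(A)/a = 7.9·sin(50.1°)/8.5
sin(50.1°) ≈ 0.767165
sin(B) ≈ 7.9·0.767165/8.5 ≈ 6.0606/8.5 ≈ 0.713012
B = arcsin(0.713012) ≈ 45.4805°
(Since b ≤ a we need B ≤ A, so the obtuse alternative 180° − 45.4805° ≈ 134.519° is rejected.)

B = 45.48°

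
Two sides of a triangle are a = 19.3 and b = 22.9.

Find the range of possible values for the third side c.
Triangle inequality: |a − b| < c < a + b
|a − b| = |19.3 − 22.9| = 3.6
a + b = 19.3 + 22.9 = 42.2

3.6 < c < 42.2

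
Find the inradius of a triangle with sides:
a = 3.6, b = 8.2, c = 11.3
r = Area/s where s is the semi-perimeter.
s = (3.6 + 8.2 + 11.3)/2 = 23.1/2 = 11.55
Area = √(s(s−a)(s−b)(s−c)) = √(11.55·7.95·3.35·0.25) ≈ √76.9013 ≈ 8.76934
r ≈ 8.76934/11.55 ≈ 0.75925

r = 0.7593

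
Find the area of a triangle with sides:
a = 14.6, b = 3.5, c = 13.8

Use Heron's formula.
s = (14.6 + 3.5 + 13.8)/2 = 31.9/2 = 15.95
s − a = 1.35, s − b = 12.45, s − c = 2.15
s(s−a)(s−b)(s−c) = 15.95·1.35·12.45·2.15 ≈ 576.371
Area = √576.371 ≈ 24.0077

Area = 24.01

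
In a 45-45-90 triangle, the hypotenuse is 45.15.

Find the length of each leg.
In a 45-45-90 triangle hypotenuse = leg·√2, so leg = hypotenuse/√2.
Leg = 45.15/√2 ≈ 45.15/1.41421 ≈ 31.9259

Each leg = 31.93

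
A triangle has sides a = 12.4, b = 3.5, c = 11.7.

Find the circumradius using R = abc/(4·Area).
First find the area with Heron's formula.
s = (12.4 + 3.5 + 11.7)/2 = 13.8
Area = √(s(s−a)(s−b)(s−c)) = √(13.8·1.4·10.3·2.1) ≈ √417.892 ≈ 20.4424
abc = 12.4·3.5·11.7 = 507.78
R = abc/(4·Area) ≈ 507.78/(4·20.4424) = 507.78/81.7696 ≈ 6.20989

R = 6.21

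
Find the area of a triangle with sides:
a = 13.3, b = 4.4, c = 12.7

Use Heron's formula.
s = (13.3 + 4.4 + 12.7)/2 = 30.4/2 = 15.2
s − a = 1.9, s − b = 10.8, s − c = 2.5
s(s−a)(s−b)(s−c) = 15.2·1.9·10.8·2.5 ≈ 779.76
Area = √779.76 ≈ 27.9242

Area = 27.92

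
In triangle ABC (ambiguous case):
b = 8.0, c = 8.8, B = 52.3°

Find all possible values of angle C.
b/sin(B) = c/sin(C)  ⇒  sin(C) = c·sin(B)/b = 8.8·sin(52.3°)/8.0
sin(52.3°) ≈ 0.791224
sin(C) ≈ 8.8·0.791224/8.0 ≈ 6.96277/8.0 ≈ 0.870346
Candidate 1: C₁ = arcsin(0.870346) ≈ 60.4989°  →  A = 180° − 52.3° − 60.4989° ≈ 67.2011° > 0, valid
Candidate 2: C₂ = 180° − C₁ ≈ 119.501°  →  A = 180° − 52.3° − 119.501° ≈ 8.19886° > 0, valid

C = 60.5° or C = 119.5° (two solutions)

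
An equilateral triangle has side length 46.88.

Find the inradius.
r = Area/s with s the semi-perimeter.
Area = (√3/4)·46.88² = (√3/4)·2197.7344 ≈ 0.433013·2197.7344 ≈ 951.647
s = 3·46.88/2 = 70.32
r ≈ 951.647/70.32 ≈ 13.5331
(Equivalently r = side/(2√3) = 46.88/3.4641 ≈ 13.5331.)

r = 13.53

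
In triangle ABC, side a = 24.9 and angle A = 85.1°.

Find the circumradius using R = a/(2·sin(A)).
R = a/(2·sin(A)) = 24.9/(2·sin(85.1°))
sin(85.1°) ≈ 0.996345
R ≈ 24.9/(2·0.996345) = 24.9/1.99269 ≈ 12.4957

R = 12.5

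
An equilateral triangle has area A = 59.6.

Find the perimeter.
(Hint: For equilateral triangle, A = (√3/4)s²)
A = (√3/4)s²  ⇒  s² = 4A/√3 = 4·59.6/√3 = 238.4/1.73205 ≈ 137.64
s ≈ √137.64 ≈ 11.732
Perimeter = 3s ≈ 3·11.732 ≈ 35.1961

Perimeter = 35.2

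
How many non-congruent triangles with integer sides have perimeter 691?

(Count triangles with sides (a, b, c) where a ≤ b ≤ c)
Let a ≤ b ≤ c with a + b + c = 691. The only binding inequality is a + b > c, i.e. 691 − c > c, so c < 691/2; and c ≥ 691/3 since c is the largest side.
So 231 ≤ c ≤ 345. For each c, b runs from ⌈(691 − c)/2⌉ up to c (then a = 691 − b − c satisfies 1 ≤ a ≤ b automatically), giving c − ⌈(691 − c)/2⌉ + 1 choices.
Summing over c: 2 + 3 + 5 + 6 + … + 171 + 173  (115 terms, c = 231, …, 345) = 10034
Check (closed form: nearest integer to p²/48 for even p, (p+3)²/48 for odd p): (691+3)²/48 = 694²/48 = 481636/48 ≈ 10034.08 → 10034

10034 triangles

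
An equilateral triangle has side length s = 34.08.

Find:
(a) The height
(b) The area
(a) The height splits the triangle into two 30-60-90 halves: h = s·√3/2 = 34.08·1.73205/2 ≈ 59.0283/2 ≈ 29.5141
(b) Area = (√3/4)·s² = (√3/4)·34.08² = (√3/4)·1161.4464 ≈ 0.433013·1161.4464 ≈ 502.921

Height = 29.51, Area = 502.9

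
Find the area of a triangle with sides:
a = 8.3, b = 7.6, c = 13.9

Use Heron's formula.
s = (8.3 + 7.6 + 13.9)/2 = 29.8/2 = 14.9
s − a = 6.6, s − b = 7.3, s − c = 1
s(s−a)(s−b)(s−c) = 14.9·6.6·7.3·1 ≈ 717.882
Area = √717.882 ≈ 26.7933

Area = 26.79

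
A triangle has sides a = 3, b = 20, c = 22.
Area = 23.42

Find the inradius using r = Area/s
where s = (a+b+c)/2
s = (3 + 20 + 22)/2 = 45/2 = 22.5
r = Area/s = 23.42/22.5 ≈ 1.04089

r = 1.041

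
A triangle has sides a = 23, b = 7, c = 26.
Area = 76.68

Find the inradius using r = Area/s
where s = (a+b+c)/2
s = (23 + 7 + 26)/2 = 56/2 = 28
r = Area/s = 76.68/28 ≈ 2.73857

r = 2.739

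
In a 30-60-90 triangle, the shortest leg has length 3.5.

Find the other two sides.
In a 30-60-90 triangle the sides are in ratio 1 : √3 : 2 (short leg : long leg : hypotenuse).
Long leg = 3.5·√3 ≈ 3.5·1.73205 ≈ 6.06218
Hypotenuse = 2·3.5 = 7

Long leg = 3.5√3 = 6.062, Hypotenuse = 7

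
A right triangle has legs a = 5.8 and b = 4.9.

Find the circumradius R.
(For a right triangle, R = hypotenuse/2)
Hypotenuse c = √(a² + b²) = √(33.64 + 24.01) = √57.65 ≈ 7.59276
R = c/2 ≈ 7.59276/2 ≈ 3.79638

R = 3.796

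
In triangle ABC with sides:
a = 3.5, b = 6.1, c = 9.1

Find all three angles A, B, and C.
Law of cosines for each angle (a² = 12.25, b² = 37.21, c² = 82.81):
cos(A) = (b² + c² − a²)/(2bc) = (37.21 + 82.81 − 12.25)/(2·6.1·9.1) = 107.77/111.02 ≈ 0.970726  ⇒  A ≈ 13.8977°
cos(B) = (a² + c² − b²)/(2ac) = (12.25 + 82.81 − 37.21)/(2·3.5·9.1) = 57.85/63.7 ≈ 0.908163  ⇒  B ≈ 24.7473°
cos(C) = (a² + b² − c²)/(2ab) = (12.25 + 37.21 − 82.81)/(2·3.5·6.1) = -33.35/42.7 ≈ -0.78103  ⇒  C ≈ 141.355°
Check: A + B + C ≈ 180°

A = 13.9°, B = 24.75°, C = 141.4°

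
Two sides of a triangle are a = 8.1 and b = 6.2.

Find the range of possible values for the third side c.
Triangle inequality: |a − b| < c < a + b
|a − b| = |8.1 − 6.2| = 1.9
a + b = 8.1 + 6.2 = 14.3

1.9 < c < 14.3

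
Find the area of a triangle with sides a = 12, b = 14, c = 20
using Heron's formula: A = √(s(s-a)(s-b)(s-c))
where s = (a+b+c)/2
s = (12 + 14 + 20)/2 = 46/2 = 23
s − a = 11, s − b = 9, s − c = 3
s(s−a)(s−b)(s−c) = 23·11·9·3 = 6831
Area = √6831 ≈ 82.6499

s = 23.0, Area = 82.65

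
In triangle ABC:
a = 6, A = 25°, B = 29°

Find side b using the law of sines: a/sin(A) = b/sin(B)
a/sin(A) = b/sin(B)  ⇒  b = a·sin(B)/sin(A) = 6·sin(29°)/sin(25°)
sin(29°) ≈ 0.48481, sin(25°) ≈ 0.422618
b ≈ 6·0.48481/0.422618 ≈ 2.90886/0.422618 ≈ 6.88294

b = 6.883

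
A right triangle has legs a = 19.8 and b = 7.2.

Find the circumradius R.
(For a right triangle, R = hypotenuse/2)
Hypotenuse c = √(a² + b²) = √(392.04 + 51.84) = √443.88 ≈ 21.0685
R = c/2 ≈ 21.0685/2 ≈ 10.5342

R = 10.53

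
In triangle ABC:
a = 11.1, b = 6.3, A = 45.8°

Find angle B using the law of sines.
a/sin(A) = b/sin(B)  ⇒  sin(B) = b·sin(A)/a = 6.3·sin(45.8°)/11.1
sin(45.8°) ≈ 0.716911
sin(B) ≈ 6.3·0.716911/11.1 ≈ 4.51654/11.1 ≈ 0.406895
B = arcsin(0.406895) ≈ 24.0099°
(Since b ≤ a we need B ≤ A, so the obtuse alternative 180° − 24.0099° ≈ 155.99° is rejected.)

B = 24.01°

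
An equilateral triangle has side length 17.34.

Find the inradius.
r = Area/s with s the semi-perimeter.
Area = (√3/4)·17.34² = (√3/4)·300.6756 ≈ 0.433013·300.6756 ≈ 130.196
s = 3·17.34/2 = 26.01
r ≈ 130.196/26.01 ≈ 5.00563
(Equivalently r = side/(2√3) = 17.34/3.4641 ≈ 5.00563.)

r = 5.006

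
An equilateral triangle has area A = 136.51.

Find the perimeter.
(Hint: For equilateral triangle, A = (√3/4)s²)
A = (√3/4)s²  ⇒  s² = 4A/√3 = 4·136.51/√3 = 546.04/1.73205 ≈ 315.256
s ≈ √315.256 ≈ 17.7555
Perimeter = 3s ≈ 3·17.7555 ≈ 53.2664

Perimeter = 53.27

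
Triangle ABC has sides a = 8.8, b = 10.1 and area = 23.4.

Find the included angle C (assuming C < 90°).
Area = ½·a·b·sin(C)  ⇒  sin(C) = 2·Area/(a·b) = 2·23.4/(8.8·10.1) = 46.8/88.88 ≈ 0.526553
C = arcsin(0.526553) ≈ 31.7728° (taking the acute solution since C < 90°)

C = 31.77°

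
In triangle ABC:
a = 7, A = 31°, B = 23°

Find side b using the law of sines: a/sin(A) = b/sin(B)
a/sin(A) = b/sin(B)  ⇒  b = a·sin(B)/sin(A) = 7·sin(23°)/sin(31°)
sin(23°) ≈ 0.390731, sin(31°) ≈ 0.515038
b ≈ 7·0.390731/0.515038 ≈ 2.73512/0.515038 ≈ 5.31052

b = 5.311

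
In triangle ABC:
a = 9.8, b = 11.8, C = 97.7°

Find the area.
Two sides and the included angle (SAS): A = ½·a·b·sin(C) = ½·9.8·11.8·sin(97.7°)
sin(97.7°) ≈ 0.990983
A ≈ ½·115.64·0.990983 = 57.82·0.990983 ≈ 57.2986

Area = 57.3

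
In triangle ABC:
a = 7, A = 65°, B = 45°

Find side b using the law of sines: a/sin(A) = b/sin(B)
a/sin(A) = b/sin(B)  ⇒  b = a·sin(B)/sin(A) = 7·sin(45°)/sin(65°)
sin(45°) ≈ 0.707107, sin(65°) ≈ 0.906308
b ≈ 7·0.707107/0.906308 ≈ 4.94975/0.906308 ≈ 5.46144

b = 5.461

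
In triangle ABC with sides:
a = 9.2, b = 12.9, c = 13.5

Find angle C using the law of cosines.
c² = a² + b² − 2ab·cos(C)  ⇒  cos(C) = (a² + b² − c²)/(2ab)
cos(C) = (9.2² + 12.9² − 13.5²)/(2·9.2·12.9) = (84.64 + 166.41 − 182.25)/237.36 = 68.8/237.36 ≈ 0.289855
C = arccos(0.289855) ≈ 73.1507°

C = 73.15°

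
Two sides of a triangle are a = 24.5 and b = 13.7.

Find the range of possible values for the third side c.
Triangle inequality: |a − b| < c < a + b
|a − b| = |24.5 − 13.7| = 10.8
a + b = 24.5 + 13.7 = 38.2

10.8 < c < 38.2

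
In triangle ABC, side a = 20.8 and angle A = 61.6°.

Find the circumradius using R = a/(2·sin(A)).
R = a/(2·sin(A)) = 20.8/(2·sin(61.6°))
sin(61.6°) ≈ 0.879649
R ≈ 20.8/(2·0.879649) = 20.8/1.7593 ≈ 11.8229

R = 11.82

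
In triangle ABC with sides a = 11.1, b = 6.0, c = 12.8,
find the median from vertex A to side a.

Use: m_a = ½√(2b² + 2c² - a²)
m_a = ½√(2·6.0² + 2·12.8² − 11.1²) = ½√(2·36 + 2·163.84 − 123.21) = ½√(72 + 327.68 − 123.21) = ½√276.47
√276.47 ≈ 16.6274, so m_a ≈ 8.31369

m_a = 8.314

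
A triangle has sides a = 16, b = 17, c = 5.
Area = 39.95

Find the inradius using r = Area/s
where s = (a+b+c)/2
s = (16 + 17 + 5)/2 = 38/2 = 19
r = Area/s = 39.95/19 ≈ 2.10263

r = 2.103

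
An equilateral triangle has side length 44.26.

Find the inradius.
r = Area/s with s the semi-perimeter.
Area = (√3/4)·44.26² = (√3/4)·1958.9476 ≈ 0.433013·1958.9476 ≈ 848.249
s = 3·44.26/2 = 66.39
r ≈ 848.249/66.39 ≈ 12.7768
(Equivalently r = side/(2√3) = 44.26/3.4641 ≈ 12.7768.)

r = 12.78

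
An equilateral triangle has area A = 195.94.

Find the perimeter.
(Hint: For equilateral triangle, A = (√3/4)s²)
A = (√3/4)s²  ⇒  s² = 4A/√3 = 4·195.94/√3 = 783.76/1.73205 ≈ 452.504
s ≈ √452.504 ≈ 21.2721
Perimeter = 3s ≈ 3·21.2721 ≈ 63.8164

Perimeter = 63.82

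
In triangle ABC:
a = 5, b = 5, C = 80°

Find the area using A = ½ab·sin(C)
A = ½·a·b·sin(C) = ½·5·5·sin(80°)
sin(80°) ≈ 0.984808
A ≈ ½·25·0.984808 = 12.5·0.984808 ≈ 12.3101

Area = 12.31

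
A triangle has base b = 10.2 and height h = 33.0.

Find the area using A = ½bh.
A = ½·b·h = ½·10.2·33.0 = ½·336.6 = 168.3

Area = 168.3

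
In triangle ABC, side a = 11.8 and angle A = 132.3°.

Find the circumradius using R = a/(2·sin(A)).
R = a/(2·sin(A)) = 11.8/(2·sin(132.3°))
sin(132.3°) ≈ 0.739631
R ≈ 11.8/(2·0.739631) = 11.8/1.47926 ≈ 7.97695

R = 7.977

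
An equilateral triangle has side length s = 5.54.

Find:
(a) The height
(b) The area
(a) The height splits the triangle into two 30-60-90 halves: h = s·√3/2 = 5.54·1.73205/2 ≈ 9.59556/2 ≈ 4.79778
(b) Area = (√3/4)·s² = (√3/4)·5.54² = (√3/4)·30.6916 ≈ 0.433013·30.6916 ≈ 13.2899

Height = 4.798, Area = 13.29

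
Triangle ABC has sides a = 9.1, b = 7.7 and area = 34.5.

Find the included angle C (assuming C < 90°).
Area = ½·a·b·sin(C)  ⇒  sin(C) = 2·Area/(a·b) = 2·34.5/(9.1·7.7) = 69/70.07 ≈ 0.98473
C = arcsin(0.98473) ≈ 79.9742° (taking the acute solution since C < 90°)

C = 79.97°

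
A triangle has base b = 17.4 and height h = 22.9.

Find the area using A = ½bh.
A = ½·b·h = ½·17.4·22.9 = ½·398.46 = 199.23

Area = 199.23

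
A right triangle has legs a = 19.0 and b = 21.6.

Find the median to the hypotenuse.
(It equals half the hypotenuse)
Hypotenuse c = √(a² + b²) = √(361 + 466.56) = √827.56 ≈ 28.7673
Median to hypotenuse = c/2 ≈ 28.7673/2 ≈ 14.3837

Median = 14.38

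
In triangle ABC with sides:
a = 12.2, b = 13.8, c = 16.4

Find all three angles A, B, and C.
Law of cosines for each angle (a² = 148.84, b² = 190.44, c² = 268.96):
cos(A) = (b² + c² − a²)/(2bc) = (190.44 + 268.96 − 148.84)/(2·13.8·16.4) = 310.56/452.64 ≈ 0.686108  ⇒  A ≈ 46.6772°
cos(B) = (a² + c² − b²)/(2ac) = (148.84 + 268.96 − 190.44)/(2·12.2·16.4) = 227.36/400.16 ≈ 0.568173  ⇒  B ≈ 55.3771°
cos(C) = (a² + b² − c²)/(2ab) = (148.84 + 190.44 − 268.96)/(2·12.2·13.8) = 70.32/336.72 ≈ 0.208838  ⇒  C ≈ 77.9457°
Check: A + B + C ≈ 180°

A = 46.68°, B = 55.38°, C = 77.95°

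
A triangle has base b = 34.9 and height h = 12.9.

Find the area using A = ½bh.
A = ½·b·h = ½·34.9·12.9 = ½·450.21 = 225.105

Area = 225.105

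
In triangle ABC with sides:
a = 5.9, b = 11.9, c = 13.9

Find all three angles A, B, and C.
Law of cosines for each angle (a² = 34.81, b² = 141.61, c² = 193.21):
cos(A) = (b² + c² − a²)/(2bc) = (141.61 + 193.21 − 34.81)/(2·11.9·13.9) = 300.01/330.82 ≈ 0.906868  ⇒  A ≈ 24.924°
cos(B) = (a² + c² − b²)/(2ac) = (34.81 + 193.21 − 141.61)/(2·5.9·13.9) = 86.41/164.02 ≈ 0.526826  ⇒  B ≈ 58.2088°
cos(C) = (a² + b² − c²)/(2ab) = (34.81 + 141.61 − 193.21)/(2·5.9·11.9) = -16.79/140.42 ≈ -0.11957  ⇒  C ≈ 96.8673°
Check: A + B + C ≈ 180°

A = 24.92°, B = 58.21°, C = 96.87°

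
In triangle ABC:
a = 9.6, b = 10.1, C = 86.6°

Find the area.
Two sides and the included angle (SAS): A = ½·a·b·sin(C) = ½·9.6·10.1·sin(86.6°)
sin(86.6°) ≈ 0.99824
A ≈ ½·96.96·0.99824 = 48.48·0.99824 ≈ 48.3947

Area = 48.39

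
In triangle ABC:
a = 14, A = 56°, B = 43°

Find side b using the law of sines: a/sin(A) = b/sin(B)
a/sin(A) = b/sin(B)  ⇒  b = a·sin(B)/sin(A) = 14·sin(43°)/sin(56°)
sin(43°) ≈ 0.681998, sin(56°) ≈ 0.829038
b ≈ 14·0.681998/0.829038 ≈ 9.54798/0.829038 ≈ 11.5169

b = 11.52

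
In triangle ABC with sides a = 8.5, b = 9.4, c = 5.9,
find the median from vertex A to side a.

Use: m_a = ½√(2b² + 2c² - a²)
m_a = ½√(2·9.4² + 2·5.9² − 8.5²) = ½√(2·88.36 + 2·34.81 − 72.25) = ½√(176.72 + 69.62 − 72.25) = ½√174.09
√174.09 ≈ 13.1943, so m_a ≈ 6.59716

m_a = 6.597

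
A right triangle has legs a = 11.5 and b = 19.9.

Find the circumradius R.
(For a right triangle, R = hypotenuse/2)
Hypotenuse c = √(a² + b²) = √(132.25 + 396.01) = √528.26 ≈ 22.9839
R = c/2 ≈ 22.9839/2 ≈ 11.492

R = 11.49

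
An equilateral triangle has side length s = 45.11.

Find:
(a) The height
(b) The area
(a) The height splits the triangle into two 30-60-90 halves: h = s·√3/2 = 45.11·1.73205/2 ≈ 78.1328/2 ≈ 39.0664
(b) Area = (√3/4)·s² = (√3/4)·45.11² = (√3/4)·2034.9121 ≈ 0.433013·2034.9121 ≈ 881.143

Height = 39.07, Area = 881.1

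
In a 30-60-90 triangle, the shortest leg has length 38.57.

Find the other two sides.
In a 30-60-90 triangle the sides are in ratio 1 : √3 : 2 (short leg : long leg : hypotenuse).
Long leg = 38.57·√3 ≈ 38.57·1.73205 ≈ 66.8052
Hypotenuse = 2·38.57 = 77.14

Long leg = 38.57√3 = 66.81, Hypotenuse = 77.14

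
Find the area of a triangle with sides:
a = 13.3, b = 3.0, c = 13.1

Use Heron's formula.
s = (13.3 + 3.0 + 13.1)/2 = 29.4/2 = 14.7
s − a = 1.4, s − b = 11.7, s − c = 1.6
s(s−a)(s−b)(s−c) = 14.7·1.4·11.7·1.6 ≈ 385.258
Area = √385.258 ≈ 19.628

Area = 19.63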